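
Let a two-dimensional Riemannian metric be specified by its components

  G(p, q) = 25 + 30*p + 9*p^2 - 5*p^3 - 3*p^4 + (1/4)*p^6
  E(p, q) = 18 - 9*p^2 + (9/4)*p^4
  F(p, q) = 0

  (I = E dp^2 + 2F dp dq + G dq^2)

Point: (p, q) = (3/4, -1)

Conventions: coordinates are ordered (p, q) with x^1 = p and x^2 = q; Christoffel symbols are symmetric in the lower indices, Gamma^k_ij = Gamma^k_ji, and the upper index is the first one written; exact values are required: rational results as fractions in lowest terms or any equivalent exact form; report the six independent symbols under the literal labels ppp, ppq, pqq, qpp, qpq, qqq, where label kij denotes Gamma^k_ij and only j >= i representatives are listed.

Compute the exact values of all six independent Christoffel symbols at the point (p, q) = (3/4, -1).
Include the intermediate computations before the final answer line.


E = 13977/1024, F = 0, G = 811801/16384 at the point
E_p = -621/64, E_q = 0, F_p = 0, F_q = 0, G_p = 62169/2048, G_q = 0
EG - F^2 = 11346542577/16777216;  g^inv = (16777216/11346542577) * [[811801/16384, 0], [0, 13977/1024]]
first-kind symbols [ij,l] = (1/2)(d_i g_jl + d_j g_il - d_l g_ij): [pp,p] = E_p/2 = -621/128, [pp,q] = F_p - E_q/2 = 0, [pq,p] = E_q/2 = 0, [pq,q] = G_p/2 = 62169/4096, [qq,p] = F_q - G_p/2 = -62169/4096, [qq,q] = G_q/2 = 0
Gamma^p_ij = (G*[ij,p] - F*[ij,q])/(EG - F^2), Gamma^q_ij = (E*[ij,q] - F*[ij,p])/(EG - F^2)

Answer: Gamma_ppp = -552/1553, Gamma_ppq = 0, Gamma_pqq = -20723/18636, Gamma_qpp = 0, Gamma_qpq = 276/901, Gamma_qqq = 0


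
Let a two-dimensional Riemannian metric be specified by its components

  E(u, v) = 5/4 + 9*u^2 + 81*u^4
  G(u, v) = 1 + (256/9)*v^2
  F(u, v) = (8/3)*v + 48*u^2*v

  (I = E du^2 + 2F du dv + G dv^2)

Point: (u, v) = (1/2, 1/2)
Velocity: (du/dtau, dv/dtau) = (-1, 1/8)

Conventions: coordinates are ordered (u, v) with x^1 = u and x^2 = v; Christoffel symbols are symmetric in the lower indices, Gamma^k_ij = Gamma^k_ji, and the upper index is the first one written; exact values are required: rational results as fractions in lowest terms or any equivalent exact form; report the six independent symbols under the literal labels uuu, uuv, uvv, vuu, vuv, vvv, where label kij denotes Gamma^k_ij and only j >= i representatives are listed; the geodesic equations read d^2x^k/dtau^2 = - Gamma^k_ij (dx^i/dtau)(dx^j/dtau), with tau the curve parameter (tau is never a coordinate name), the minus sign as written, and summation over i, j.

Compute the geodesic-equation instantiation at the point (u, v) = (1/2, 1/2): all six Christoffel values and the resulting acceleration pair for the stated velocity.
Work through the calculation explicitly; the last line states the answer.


E = 137/16, F = 22/3, G = 73/9 at the point
E_u = 99/2, E_v = 0, F_u = 24, F_v = 44/3, G_u = 0, G_v = 256/9
EG - F^2 = 2257/144;  g^inv = (144/2257) * [[73/9, -22/3], [-22/3, 137/16]]
first-kind symbols [ij,l] = (1/2)(d_i g_jl + d_j g_il - d_l g_ij): [uu,u] = E_u/2 = 99/4, [uu,v] = F_u - E_v/2 = 24, [uv,u] = E_v/2 = 0, [uv,v] = G_u/2 = 0, [vv,u] = F_v - G_u/2 = 44/3, [vv,v] = G_v/2 = 128/9
Gamma^u_ij = (G*[ij,u] - F*[ij,v])/(EG - F^2), Gamma^v_ij = (E*[ij,v] - F*[ij,u])/(EG - F^2)
Gamma_uuu = 3564/2257, Gamma_uuv = 0, Gamma_uvv = 2112/2257, Gamma_vuu = 3456/2257, Gamma_vuv = 0, Gamma_vvv = 2048/2257
d^2u/dtau^2 = -(Gamma_uuu*(-1)^2 + 2*Gamma_uuv*(-1)*(1/8) + Gamma_uvv*(1/8)^2) = -3597/2257
d^2v/dtau^2 = -(Gamma_vuu*(-1)^2 + 2*Gamma_vuv*(-1)*(1/8) + Gamma_vvv*(1/8)^2) = -3488/2257

Answer: Gamma_uuu = 3564/2257, Gamma_uuv = 0, Gamma_uvv = 2112/2257, Gamma_vuu = 3456/2257, Gamma_vuv = 0, Gamma_vvv = 2048/2257; accelerations (d^2u/dtau^2, d^2v/dtau^2) = (-3597/2257, -3488/2257)


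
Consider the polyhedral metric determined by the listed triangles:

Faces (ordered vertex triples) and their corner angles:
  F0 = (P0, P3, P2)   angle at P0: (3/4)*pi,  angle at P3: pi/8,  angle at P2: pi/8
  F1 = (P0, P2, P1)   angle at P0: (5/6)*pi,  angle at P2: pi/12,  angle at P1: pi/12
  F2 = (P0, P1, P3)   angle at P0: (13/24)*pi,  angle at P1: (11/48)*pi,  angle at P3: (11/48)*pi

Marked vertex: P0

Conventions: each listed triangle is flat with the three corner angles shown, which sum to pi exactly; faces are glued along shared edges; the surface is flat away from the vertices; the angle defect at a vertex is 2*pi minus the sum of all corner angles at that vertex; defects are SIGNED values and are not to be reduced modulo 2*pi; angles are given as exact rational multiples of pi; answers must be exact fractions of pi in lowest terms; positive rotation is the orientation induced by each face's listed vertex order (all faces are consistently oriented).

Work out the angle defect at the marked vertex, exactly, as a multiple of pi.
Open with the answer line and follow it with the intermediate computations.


Answer: defect(P0) = -pi/8

Sum of corner angles at P0: (17/8)*pi
defect = 2*pi - (17/8)*pi


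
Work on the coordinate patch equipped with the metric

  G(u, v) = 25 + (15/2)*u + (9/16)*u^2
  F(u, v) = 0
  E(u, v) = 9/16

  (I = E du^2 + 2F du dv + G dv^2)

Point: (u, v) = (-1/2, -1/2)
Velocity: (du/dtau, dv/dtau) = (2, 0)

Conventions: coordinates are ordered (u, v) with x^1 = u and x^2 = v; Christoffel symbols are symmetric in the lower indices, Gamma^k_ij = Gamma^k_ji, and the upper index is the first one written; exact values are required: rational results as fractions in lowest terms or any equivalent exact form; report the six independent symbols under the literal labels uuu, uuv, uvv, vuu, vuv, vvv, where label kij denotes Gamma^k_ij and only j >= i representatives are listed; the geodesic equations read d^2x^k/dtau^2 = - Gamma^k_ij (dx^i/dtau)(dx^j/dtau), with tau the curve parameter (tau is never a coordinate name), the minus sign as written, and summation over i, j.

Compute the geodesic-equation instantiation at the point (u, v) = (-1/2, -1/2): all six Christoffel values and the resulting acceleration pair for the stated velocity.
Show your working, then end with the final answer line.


E = 9/16, F = 0, G = 1369/64 at the point
E_u = 0, E_v = 0, F_u = 0, F_v = 0, G_u = 111/16, G_v = 0
EG - F^2 = 12321/1024;  g^inv = (1024/12321) * [[1369/64, 0], [0, 9/16]]
first-kind symbols [ij,l] = (1/2)(d_i g_jl + d_j g_il - d_l g_ij): [uu,u] = E_u/2 = 0, [uu,v] = F_u - E_v/2 = 0, [uv,u] = E_v/2 = 0, [uv,v] = G_u/2 = 111/32, [vv,u] = F_v - G_u/2 = -111/32, [vv,v] = G_v/2 = 0
Gamma^u_ij = (G*[ij,u] - F*[ij,v])/(EG - F^2), Gamma^v_ij = (E*[ij,v] - F*[ij,u])/(EG - F^2)
Gamma_uuu = 0, Gamma_uuv = 0, Gamma_uvv = -37/6, Gamma_vuu = 0, Gamma_vuv = 6/37, Gamma_vvv = 0
d^2u/dtau^2 = -(Gamma_uuu*(2)^2 + 2*Gamma_uuv*(2)*(0) + Gamma_uvv*(0)^2) = 0
d^2v/dtau^2 = -(Gamma_vuu*(2)^2 + 2*Gamma_vuv*(2)*(0) + Gamma_vvv*(0)^2) = 0

Answer: Gamma_uuu = 0, Gamma_uuv = 0, Gamma_uvv = -37/6, Gamma_vuu = 0, Gamma_vuv = 6/37, Gamma_vvv = 0; accelerations (d^2u/dtau^2, d^2v/dtau^2) = (0, 0)


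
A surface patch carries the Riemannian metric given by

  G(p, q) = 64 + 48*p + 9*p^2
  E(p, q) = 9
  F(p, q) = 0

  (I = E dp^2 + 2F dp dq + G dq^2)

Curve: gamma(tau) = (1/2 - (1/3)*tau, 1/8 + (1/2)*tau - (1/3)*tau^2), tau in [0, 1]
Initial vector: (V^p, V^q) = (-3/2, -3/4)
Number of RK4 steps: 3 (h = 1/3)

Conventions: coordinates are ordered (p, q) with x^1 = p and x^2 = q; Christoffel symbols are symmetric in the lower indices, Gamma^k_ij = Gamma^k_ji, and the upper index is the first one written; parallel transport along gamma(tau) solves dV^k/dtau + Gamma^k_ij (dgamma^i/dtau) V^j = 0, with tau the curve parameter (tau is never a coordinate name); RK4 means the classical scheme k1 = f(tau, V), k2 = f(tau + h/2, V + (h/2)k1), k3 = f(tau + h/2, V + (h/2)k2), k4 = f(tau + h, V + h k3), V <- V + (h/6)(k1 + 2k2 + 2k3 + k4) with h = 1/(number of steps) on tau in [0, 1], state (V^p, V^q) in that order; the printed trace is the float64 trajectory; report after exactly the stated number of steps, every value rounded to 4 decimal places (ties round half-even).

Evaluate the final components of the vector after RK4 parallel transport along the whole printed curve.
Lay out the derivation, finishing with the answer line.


gamma'(tau) = (-1/3, 1/2 - (2/3)*tau); f(tau, V)^k = -Gamma^k_ij(gamma(tau)) gamma'^i(tau) V^j; h = 1/3; intermediate values shown to 6 dp
curve data and Christoffel symbols at the stage parameters:
  tau = 0.000000: gamma = (0.500000, 0.125000), gamma' = (-0.333333, 0.500000); Gamma_ppp = 0.000000, Gamma_ppq = 0.000000, Gamma_pqq = -3.166667, Gamma_qpp = 0.000000, Gamma_qpq = 0.315789, Gamma_qqq = 0.000000
  tau = 0.166667: gamma = (0.444444, 0.199074), gamma' = (-0.333333, 0.388889); Gamma_ppp = 0.000000, Gamma_ppq = 0.000000, Gamma_pqq = -3.111111, Gamma_qpp = 0.000000, Gamma_qpq = 0.321429, Gamma_qqq = 0.000000
  tau = 0.333333: gamma = (0.388889, 0.254630), gamma' = (-0.333333, 0.277778); Gamma_ppp = 0.000000, Gamma_ppq = 0.000000, Gamma_pqq = -3.055556, Gamma_qpp = 0.000000, Gamma_qpq = 0.327273, Gamma_qqq = 0.000000
  tau = 0.500000: gamma = (0.333333, 0.291667), gamma' = (-0.333333, 0.166667); Gamma_ppp = 0.000000, Gamma_ppq = 0.000000, Gamma_pqq = -3.000000, Gamma_qpp = 0.000000, Gamma_qpq = 0.333333, Gamma_qqq = 0.000000
  tau = 0.666667: gamma = (0.277778, 0.310185), gamma' = (-0.333333, 0.055556); Gamma_ppp = 0.000000, Gamma_ppq = 0.000000, Gamma_pqq = -2.944444, Gamma_qpp = 0.000000, Gamma_qpq = 0.339623, Gamma_qqq = 0.000000
  tau = 0.833333: gamma = (0.222222, 0.310185), gamma' = (-0.333333, -0.055556); Gamma_ppp = 0.000000, Gamma_ppq = 0.000000, Gamma_pqq = -2.888889, Gamma_qpp = 0.000000, Gamma_qpq = 0.346154, Gamma_qqq = 0.000000
  tau = 1.000000: gamma = (0.166667, 0.291667), gamma' = (-0.333333, -0.166667); Gamma_ppp = 0.000000, Gamma_ppq = 0.000000, Gamma_pqq = -2.833333, Gamma_qpp = 0.000000, Gamma_qpq = 0.352941, Gamma_qqq = 0.000000
step 0: V^p = -1.5000, V^q = -0.7500
step 1: k1 = (-1.187500, 0.157895), k2 = (-0.875569, 0.134702), k3 = (-0.880245, 0.127789), k4 = (-0.600420, 0.085866); V <- V + (h/6)(k1 + 2k2 + 2k3 + k4): V^p = -1.7944, V^q = -0.7073
step 2: k1 = (-0.600325, 0.085970), k2 = (-0.346482, 0.028253), k3 = (-0.351292, 0.024833), k4 = (-0.114345, -0.043067); V <- V + (h/6)(k1 + 2k2 + 2k3 + k4): V^p = -1.9117, V^q = -0.6990
step 3: k1 = (-0.114344, -0.043064), k2 = (0.113339, -0.118612), k3 = (0.115360, -0.119335), k4 = (0.348872, -0.197105); V <- V + (h/6)(k1 + 2k2 + 2k3 + k4): V^p = -1.8732, V^q = -0.7388

Answer: V^p = -1.8732, V^q = -0.7388


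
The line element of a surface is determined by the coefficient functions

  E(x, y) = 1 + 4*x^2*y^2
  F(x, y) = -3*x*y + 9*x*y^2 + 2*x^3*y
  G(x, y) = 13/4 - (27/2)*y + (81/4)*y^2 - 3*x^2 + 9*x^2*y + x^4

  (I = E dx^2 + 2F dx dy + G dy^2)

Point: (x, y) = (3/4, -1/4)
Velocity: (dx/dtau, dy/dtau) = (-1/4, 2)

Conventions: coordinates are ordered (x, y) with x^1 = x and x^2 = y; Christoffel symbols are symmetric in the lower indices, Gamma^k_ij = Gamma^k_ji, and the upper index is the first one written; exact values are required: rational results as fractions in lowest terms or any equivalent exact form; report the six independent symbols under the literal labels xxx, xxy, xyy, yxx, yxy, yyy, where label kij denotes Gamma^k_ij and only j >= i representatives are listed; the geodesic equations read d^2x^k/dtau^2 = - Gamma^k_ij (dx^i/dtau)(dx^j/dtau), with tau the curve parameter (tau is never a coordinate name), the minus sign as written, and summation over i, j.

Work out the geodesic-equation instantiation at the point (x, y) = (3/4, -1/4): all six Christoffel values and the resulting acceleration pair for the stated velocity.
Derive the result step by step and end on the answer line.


E = 73/64, F = 99/128, G = 1345/256 at the point
E_x = 3/8, E_y = -9/8, F_x = 15/32, F_y = -153/32, G_x = -99/16, G_y = -297/16
EG - F^2 = 1381/256;  g^inv = (256/1381) * [[1345/256, -99/128], [-99/128, 73/64]]
first-kind symbols [ij,l] = (1/2)(d_i g_jl + d_j g_il - d_l g_ij): [xx,x] = E_x/2 = 3/16, [xx,y] = F_x - E_y/2 = 33/32, [xy,x] = E_y/2 = -9/16, [xy,y] = G_x/2 = -99/32, [yy,x] = F_y - G_x/2 = -27/16, [yy,y] = G_y/2 = -297/32
Gamma^x_ij = (G*[ij,x] - F*[ij,y])/(EG - F^2), Gamma^y_ij = (E*[ij,y] - F*[ij,x])/(EG - F^2)
Gamma_xxx = 48/1381, Gamma_xxy = -144/1381, Gamma_xyy = -432/1381, Gamma_yxx = 264/1381, Gamma_yxy = -792/1381, Gamma_yyy = -2376/1381
d^2x/dtau^2 = -(Gamma_xxx*(-1/4)^2 + 2*Gamma_xxy*(-1/4)*(2) + Gamma_xyy*(2)^2) = 1581/1381
d^2y/dtau^2 = -(Gamma_yxx*(-1/4)^2 + 2*Gamma_yxy*(-1/4)*(2) + Gamma_yyy*(2)^2) = 17391/2762

Answer: Gamma_xxx = 48/1381, Gamma_xxy = -144/1381, Gamma_xyy = -432/1381, Gamma_yxx = 264/1381, Gamma_yxy = -792/1381, Gamma_yyy = -2376/1381; accelerations (d^2x/dtau^2, d^2y/dtau^2) = (1581/1381, 17391/2762)


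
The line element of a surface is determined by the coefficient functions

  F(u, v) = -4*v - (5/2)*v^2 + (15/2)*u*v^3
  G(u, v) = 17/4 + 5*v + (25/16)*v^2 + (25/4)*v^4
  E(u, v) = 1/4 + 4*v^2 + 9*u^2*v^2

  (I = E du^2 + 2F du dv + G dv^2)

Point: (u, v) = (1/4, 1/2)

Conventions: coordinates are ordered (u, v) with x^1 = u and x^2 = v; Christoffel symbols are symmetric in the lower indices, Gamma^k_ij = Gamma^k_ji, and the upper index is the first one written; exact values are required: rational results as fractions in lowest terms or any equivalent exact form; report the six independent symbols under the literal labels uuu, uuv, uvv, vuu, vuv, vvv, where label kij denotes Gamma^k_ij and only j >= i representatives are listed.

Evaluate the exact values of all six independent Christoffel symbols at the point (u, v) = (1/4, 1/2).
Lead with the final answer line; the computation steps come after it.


Answer: Gamma_uuu = 4194/19489, Gamma_uuv = 70372/19489, Gamma_uvv = -109702/19489, Gamma_vuu = -2146/19489, Gamma_vuv = 22338/19489, Gamma_vvv = -22288/19489

E = 89/64, F = -153/64, G = 241/32 at the point
E_u = 9/8, E_v = 73/16, F_u = 15/16, F_v = -163/32, G_u = 0, G_v = 155/16
EG - F^2 = 19489/4096;  g^inv = (4096/19489) * [[241/32, 153/64], [153/64, 89/64]]
first-kind symbols [ij,l] = (1/2)(d_i g_jl + d_j g_il - d_l g_ij): [uu,u] = E_u/2 = 9/16, [uu,v] = F_u - E_v/2 = -43/32, [uv,u] = E_v/2 = 73/32, [uv,v] = G_u/2 = 0, [vv,u] = F_v - G_u/2 = -163/32, [vv,v] = G_v/2 = 155/32
Gamma^u_ij = (G*[ij,u] - F*[ij,v])/(EG - F^2), Gamma^v_ij = (E*[ij,v] - F*[ij,u])/(EG - F^2)


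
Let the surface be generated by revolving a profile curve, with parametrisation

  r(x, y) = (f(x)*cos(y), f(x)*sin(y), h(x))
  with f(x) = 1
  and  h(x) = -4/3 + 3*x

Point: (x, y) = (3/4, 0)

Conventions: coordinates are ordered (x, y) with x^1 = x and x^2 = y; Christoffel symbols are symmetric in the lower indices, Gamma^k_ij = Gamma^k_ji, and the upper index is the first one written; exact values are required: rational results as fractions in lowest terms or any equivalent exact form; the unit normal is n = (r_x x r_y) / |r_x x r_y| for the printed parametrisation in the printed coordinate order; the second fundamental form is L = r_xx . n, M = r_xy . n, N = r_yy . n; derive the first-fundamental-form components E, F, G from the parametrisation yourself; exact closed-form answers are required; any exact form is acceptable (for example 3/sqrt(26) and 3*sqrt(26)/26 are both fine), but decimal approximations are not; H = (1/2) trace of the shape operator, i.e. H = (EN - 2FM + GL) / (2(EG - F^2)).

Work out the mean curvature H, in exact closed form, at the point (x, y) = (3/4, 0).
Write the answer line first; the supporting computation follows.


Answer: H = 1/2

f = 1, f' = 0, f'' = 0, h' = 3, h'' = 0
E = 9, F = 0, G = 1; answer radicand W^2 = 9
unnormalised second-form numerators: l = 0, m = 0, n = 3; L = l/sqrt(9), and similarly M = m/sqrt(W^2), N = n/sqrt(W^2)
H = (E*n - 2*F*m + G*l) / (2*(EG - F^2)*sqrt(W^2)); E*n - 2*F*m + G*l = 27, EG - F^2 = 9, so H = (3/2)/sqrt(9)


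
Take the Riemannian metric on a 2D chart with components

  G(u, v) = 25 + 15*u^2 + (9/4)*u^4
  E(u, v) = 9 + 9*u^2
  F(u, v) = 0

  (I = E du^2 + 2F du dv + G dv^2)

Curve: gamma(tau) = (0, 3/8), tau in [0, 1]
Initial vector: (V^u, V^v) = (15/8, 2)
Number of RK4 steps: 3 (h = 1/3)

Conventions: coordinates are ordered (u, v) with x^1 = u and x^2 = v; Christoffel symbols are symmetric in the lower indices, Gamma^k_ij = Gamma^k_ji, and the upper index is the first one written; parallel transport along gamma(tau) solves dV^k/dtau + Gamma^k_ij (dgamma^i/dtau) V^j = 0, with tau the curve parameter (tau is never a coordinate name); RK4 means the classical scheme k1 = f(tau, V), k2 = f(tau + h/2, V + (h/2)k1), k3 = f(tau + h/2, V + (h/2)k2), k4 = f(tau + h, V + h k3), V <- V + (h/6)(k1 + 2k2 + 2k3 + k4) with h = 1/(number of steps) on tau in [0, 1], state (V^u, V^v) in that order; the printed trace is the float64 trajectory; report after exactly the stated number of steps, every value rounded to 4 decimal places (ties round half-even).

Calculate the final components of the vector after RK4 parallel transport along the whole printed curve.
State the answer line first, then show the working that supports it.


Answer: V^u = 1.8750, V^v = 2.0000

gamma'(tau) = (0, 0); f(tau, V)^k = -Gamma^k_ij(gamma(tau)) gamma'^i(tau) V^j; h = 1/3; intermediate values shown to 6 dp
curve data and Christoffel symbols at the stage parameters:
  tau = 0.000000: gamma = (0.000000, 0.375000), gamma' = (0.000000, 0.000000); Gamma_uuu = 0.000000, Gamma_uuv = 0.000000, Gamma_uvv = 0.000000, Gamma_vuu = 0.000000, Gamma_vuv = 0.000000, Gamma_vvv = 0.000000
  tau = 0.166667: gamma = (0.000000, 0.375000), gamma' = (0.000000, 0.000000); Gamma_uuu = 0.000000, Gamma_uuv = 0.000000, Gamma_uvv = 0.000000, Gamma_vuu = 0.000000, Gamma_vuv = 0.000000, Gamma_vvv = 0.000000
  tau = 0.333333: gamma = (0.000000, 0.375000), gamma' = (0.000000, 0.000000); Gamma_uuu = 0.000000, Gamma_uuv = 0.000000, Gamma_uvv = 0.000000, Gamma_vuu = 0.000000, Gamma_vuv = 0.000000, Gamma_vvv = 0.000000
  tau = 0.500000: gamma = (0.000000, 0.375000), gamma' = (0.000000, 0.000000); Gamma_uuu = 0.000000, Gamma_uuv = 0.000000, Gamma_uvv = 0.000000, Gamma_vuu = 0.000000, Gamma_vuv = 0.000000, Gamma_vvv = 0.000000
  tau = 0.666667: gamma = (0.000000, 0.375000), gamma' = (0.000000, 0.000000); Gamma_uuu = 0.000000, Gamma_uuv = 0.000000, Gamma_uvv = 0.000000, Gamma_vuu = 0.000000, Gamma_vuv = 0.000000, Gamma_vvv = 0.000000
  tau = 0.833333: gamma = (0.000000, 0.375000), gamma' = (0.000000, 0.000000); Gamma_uuu = 0.000000, Gamma_uuv = 0.000000, Gamma_uvv = 0.000000, Gamma_vuu = 0.000000, Gamma_vuv = 0.000000, Gamma_vvv = 0.000000
  tau = 1.000000: gamma = (0.000000, 0.375000), gamma' = (0.000000, 0.000000); Gamma_uuu = 0.000000, Gamma_uuv = 0.000000, Gamma_uvv = 0.000000, Gamma_vuu = 0.000000, Gamma_vuv = 0.000000, Gamma_vvv = 0.000000
step 0: V^u = 1.8750, V^v = 2.0000
step 1: k1 = (0.000000, 0.000000), k2 = (0.000000, 0.000000), k3 = (0.000000, 0.000000), k4 = (0.000000, 0.000000); V <- V + (h/6)(k1 + 2k2 + 2k3 + k4): V^u = 1.8750, V^v = 2.0000
step 2: k1 = (0.000000, 0.000000), k2 = (0.000000, 0.000000), k3 = (0.000000, 0.000000), k4 = (0.000000, 0.000000); V <- V + (h/6)(k1 + 2k2 + 2k3 + k4): V^u = 1.8750, V^v = 2.0000
step 3: k1 = (0.000000, 0.000000), k2 = (0.000000, 0.000000), k3 = (0.000000, 0.000000), k4 = (0.000000, 0.000000); V <- V + (h/6)(k1 + 2k2 + 2k3 + k4): V^u = 1.8750, V^v = 2.0000


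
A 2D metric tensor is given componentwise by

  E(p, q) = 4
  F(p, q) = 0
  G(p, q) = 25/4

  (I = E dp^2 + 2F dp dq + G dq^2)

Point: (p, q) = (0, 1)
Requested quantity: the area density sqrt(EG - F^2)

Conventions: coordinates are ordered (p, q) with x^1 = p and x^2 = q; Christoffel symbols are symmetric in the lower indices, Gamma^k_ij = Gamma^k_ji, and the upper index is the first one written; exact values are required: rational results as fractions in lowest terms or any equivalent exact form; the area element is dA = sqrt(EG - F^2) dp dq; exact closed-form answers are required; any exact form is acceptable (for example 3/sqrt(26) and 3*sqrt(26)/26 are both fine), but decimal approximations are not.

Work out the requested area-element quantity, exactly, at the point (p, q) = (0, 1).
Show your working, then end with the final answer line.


E = 4, F = 0, G = 25/4; EG - F^2 = 25

Answer: sqrt(EG - F^2) = 5


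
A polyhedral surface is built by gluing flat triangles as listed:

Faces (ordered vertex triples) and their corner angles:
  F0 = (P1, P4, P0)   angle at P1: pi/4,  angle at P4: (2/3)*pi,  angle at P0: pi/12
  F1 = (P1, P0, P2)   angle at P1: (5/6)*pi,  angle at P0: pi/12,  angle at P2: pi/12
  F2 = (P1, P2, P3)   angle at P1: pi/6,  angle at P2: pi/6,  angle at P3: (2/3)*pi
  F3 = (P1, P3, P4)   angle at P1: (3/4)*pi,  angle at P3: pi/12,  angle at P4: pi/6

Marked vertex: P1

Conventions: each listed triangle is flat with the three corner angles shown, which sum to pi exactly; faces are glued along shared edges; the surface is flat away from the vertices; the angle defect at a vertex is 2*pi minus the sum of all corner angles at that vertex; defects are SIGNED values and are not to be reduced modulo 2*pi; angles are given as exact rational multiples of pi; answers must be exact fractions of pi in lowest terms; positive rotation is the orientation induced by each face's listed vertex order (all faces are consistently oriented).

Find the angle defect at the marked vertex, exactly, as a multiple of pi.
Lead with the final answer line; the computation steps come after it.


Answer: defect(P1) = 0

Sum of corner angles at P1: 2*pi
defect = 2*pi - 2*pi


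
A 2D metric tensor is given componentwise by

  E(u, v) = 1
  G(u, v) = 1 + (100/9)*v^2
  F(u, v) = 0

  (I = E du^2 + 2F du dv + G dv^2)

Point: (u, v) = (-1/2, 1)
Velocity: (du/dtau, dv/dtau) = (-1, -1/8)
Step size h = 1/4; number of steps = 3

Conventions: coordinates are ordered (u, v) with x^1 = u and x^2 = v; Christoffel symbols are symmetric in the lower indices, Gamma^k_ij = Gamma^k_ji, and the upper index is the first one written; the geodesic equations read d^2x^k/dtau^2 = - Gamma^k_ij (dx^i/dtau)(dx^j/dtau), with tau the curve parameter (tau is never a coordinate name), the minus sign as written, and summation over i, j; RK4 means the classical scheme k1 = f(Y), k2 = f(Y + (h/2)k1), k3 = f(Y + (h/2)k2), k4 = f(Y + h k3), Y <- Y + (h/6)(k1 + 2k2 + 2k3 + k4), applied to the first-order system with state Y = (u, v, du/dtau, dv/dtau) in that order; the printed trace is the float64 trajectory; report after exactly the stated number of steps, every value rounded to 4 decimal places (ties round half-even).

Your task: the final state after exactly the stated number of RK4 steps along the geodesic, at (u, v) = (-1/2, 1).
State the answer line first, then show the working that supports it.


Answer: u = -1.2500, v = 0.9018, du/dtau = -1.0000, dv/dtau = -0.1373

f(Y) = (du/dtau, dv/dtau, -Gamma^u_ij Y'^i Y'^j, -Gamma^v_ij Y'^i Y'^j) with the Gammas evaluated at the stage position; h = 0.250000; intermediate values shown to 6 dp
step 0: u = -0.5000, v = 1.0000, du/dtau = -1.0000, dv/dtau = -0.1250
step 1:
  k1: at (u, v) = (-0.500000, 1.000000), (du/dtau, dv/dtau) = (-1.000000, -0.125000); Gamma_uuu = 0.000000, Gamma_uuv = 0.000000, Gamma_uvv = 0.000000, Gamma_vuu = 0.000000, Gamma_vuv = 0.000000, Gamma_vvv = 0.917431; k1 = (-1.000000, -0.125000, 0.000000, -0.014335)
  k2: at (u, v) = (-0.625000, 0.984375), (du/dtau, dv/dtau) = (-1.000000, -0.126792); Gamma_uuu = 0.000000, Gamma_uuv = 0.000000, Gamma_uvv = 0.000000, Gamma_vuu = 0.000000, Gamma_vuv = 0.000000, Gamma_vvv = 0.929538; k2 = (-1.000000, -0.126792, 0.000000, -0.014943)
  k3: at (u, v) = (-0.625000, 0.984151), (du/dtau, dv/dtau) = (-1.000000, -0.126868); Gamma_uuu = 0.000000, Gamma_uuv = 0.000000, Gamma_uvv = 0.000000, Gamma_vuu = 0.000000, Gamma_vuv = 0.000000, Gamma_vvv = 0.929713; k3 = (-1.000000, -0.126868, 0.000000, -0.014964)
  k4: at (u, v) = (-0.750000, 0.968283), (du/dtau, dv/dtau) = (-1.000000, -0.128741); Gamma_uuu = 0.000000, Gamma_uuv = 0.000000, Gamma_uvv = 0.000000, Gamma_vuu = 0.000000, Gamma_vuv = 0.000000, Gamma_vvv = 0.942302; k4 = (-1.000000, -0.128741, 0.000000, -0.015618)
  Y <- Y + (h/6)(k1 + 2k2 + 2k3 + k4): u = -0.7500, v = 0.9683, du/dtau = -1.0000, dv/dtau = -0.1287
step 2:
  k1: at (u, v) = (-0.750000, 0.968289), (du/dtau, dv/dtau) = (-1.000000, -0.128740); Gamma_uuu = 0.000000, Gamma_uuv = 0.000000, Gamma_uvv = 0.000000, Gamma_vuu = 0.000000, Gamma_vuv = 0.000000, Gamma_vvv = 0.942297; k1 = (-1.000000, -0.128740, 0.000000, -0.015618)
  k2: at (u, v) = (-0.875000, 0.952197), (du/dtau, dv/dtau) = (-1.000000, -0.130693); Gamma_uuu = 0.000000, Gamma_uuv = 0.000000, Gamma_uvv = 0.000000, Gamma_vuu = 0.000000, Gamma_vuv = 0.000000, Gamma_vvv = 0.955370; k2 = (-1.000000, -0.130693, 0.000000, -0.016318)
  k3: at (u, v) = (-0.875000, 0.951953), (du/dtau, dv/dtau) = (-1.000000, -0.130780); Gamma_uuu = 0.000000, Gamma_uuv = 0.000000, Gamma_uvv = 0.000000, Gamma_vuu = 0.000000, Gamma_vuv = 0.000000, Gamma_vvv = 0.955571; k3 = (-1.000000, -0.130780, 0.000000, -0.016344)
  k4: at (u, v) = (-1.000000, 0.935594), (du/dtau, dv/dtau) = (-1.000000, -0.132826); Gamma_uuu = 0.000000, Gamma_uuv = 0.000000, Gamma_uvv = 0.000000, Gamma_vuu = 0.000000, Gamma_vuv = 0.000000, Gamma_vvv = 0.969190; k4 = (-1.000000, -0.132826, 0.000000, -0.017099)
  Y <- Y + (h/6)(k1 + 2k2 + 2k3 + k4): u = -1.0000, v = 0.9356, du/dtau = -1.0000, dv/dtau = -0.1328
step 3:
  k1: at (u, v) = (-1.000000, 0.935601), (du/dtau, dv/dtau) = (-1.000000, -0.132825); Gamma_uuu = 0.000000, Gamma_uuv = 0.000000, Gamma_uvv = 0.000000, Gamma_vuu = 0.000000, Gamma_vuv = 0.000000, Gamma_vvv = 0.969184; k1 = (-1.000000, -0.132825, 0.000000, -0.017099)
  k2: at (u, v) = (-1.125000, 0.918998), (du/dtau, dv/dtau) = (-1.000000, -0.134963); Gamma_uuu = 0.000000, Gamma_uuv = 0.000000, Gamma_uvv = 0.000000, Gamma_vuu = 0.000000, Gamma_vuv = 0.000000, Gamma_vvv = 0.983351; k2 = (-1.000000, -0.134963, 0.000000, -0.017912)
  k3: at (u, v) = (-1.125000, 0.918731), (du/dtau, dv/dtau) = (-1.000000, -0.135064); Gamma_uuu = 0.000000, Gamma_uuv = 0.000000, Gamma_uvv = 0.000000, Gamma_vuu = 0.000000, Gamma_vuv = 0.000000, Gamma_vvv = 0.983582; k3 = (-1.000000, -0.135064, 0.000000, -0.017943)
  k4: at (u, v) = (-1.250000, 0.901835), (du/dtau, dv/dtau) = (-1.000000, -0.137311); Gamma_uuu = 0.000000, Gamma_uuv = 0.000000, Gamma_uvv = 0.000000, Gamma_vuu = 0.000000, Gamma_vuv = 0.000000, Gamma_vvv = 0.998371; k4 = (-1.000000, -0.137311, 0.000000, -0.018824)
  Y <- Y + (h/6)(k1 + 2k2 + 2k3 + k4): u = -1.2500, v = 0.9018, du/dtau = -1.0000, dv/dtau = -0.1373


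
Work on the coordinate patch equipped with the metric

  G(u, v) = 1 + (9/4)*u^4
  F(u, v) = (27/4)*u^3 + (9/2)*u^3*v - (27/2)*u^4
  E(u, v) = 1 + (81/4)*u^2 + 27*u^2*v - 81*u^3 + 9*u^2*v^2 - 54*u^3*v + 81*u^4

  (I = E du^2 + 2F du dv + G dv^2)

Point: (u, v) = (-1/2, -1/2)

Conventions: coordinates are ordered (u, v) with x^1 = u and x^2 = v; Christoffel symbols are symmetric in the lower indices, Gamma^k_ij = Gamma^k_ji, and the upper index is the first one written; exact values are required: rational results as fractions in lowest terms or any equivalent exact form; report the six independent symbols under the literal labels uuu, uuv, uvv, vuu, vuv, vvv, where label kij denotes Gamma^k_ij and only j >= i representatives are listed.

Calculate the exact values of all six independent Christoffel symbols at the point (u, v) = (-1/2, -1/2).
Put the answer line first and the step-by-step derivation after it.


Answer: Gamma_uuu = -2880/973, Gamma_uuv = 360/973, Gamma_uvv = 0, Gamma_vuu = 288/973, Gamma_vuv = -36/973, Gamma_vvv = 0

E = 241/16, F = -45/32, G = 73/64 at the point
E_u = -90, E_v = 45/4, F_u = 81/8, F_v = -9/16, G_u = -9/8, G_v = 0
EG - F^2 = 973/64;  g^inv = (64/973) * [[73/64, 45/32], [45/32, 241/16]]
first-kind symbols [ij,l] = (1/2)(d_i g_jl + d_j g_il - d_l g_ij): [uu,u] = E_u/2 = -45, [uu,v] = F_u - E_v/2 = 9/2, [uv,u] = E_v/2 = 45/8, [uv,v] = G_u/2 = -9/16, [vv,u] = F_v - G_u/2 = 0, [vv,v] = G_v/2 = 0
Gamma^u_ij = (G*[ij,u] - F*[ij,v])/(EG - F^2), Gamma^v_ij = (E*[ij,v] - F*[ij,u])/(EG - F^2)


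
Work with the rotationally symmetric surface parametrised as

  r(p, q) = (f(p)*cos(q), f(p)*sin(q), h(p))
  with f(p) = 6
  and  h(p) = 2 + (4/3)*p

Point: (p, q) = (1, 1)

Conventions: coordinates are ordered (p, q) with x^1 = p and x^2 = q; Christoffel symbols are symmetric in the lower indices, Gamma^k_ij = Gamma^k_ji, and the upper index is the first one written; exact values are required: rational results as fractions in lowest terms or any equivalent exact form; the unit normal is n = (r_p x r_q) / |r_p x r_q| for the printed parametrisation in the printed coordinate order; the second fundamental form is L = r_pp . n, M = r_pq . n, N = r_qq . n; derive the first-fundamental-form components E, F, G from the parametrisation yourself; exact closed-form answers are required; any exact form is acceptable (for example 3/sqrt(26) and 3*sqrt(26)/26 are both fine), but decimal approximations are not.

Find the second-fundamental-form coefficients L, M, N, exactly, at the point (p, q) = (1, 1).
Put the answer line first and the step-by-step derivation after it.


Answer: L = 0, M = 0, N = 6

f = 6, f' = 0, f'' = 0, h' = 4/3, h'' = 0
E = 16/9, F = 0, G = 36; answer radicand W^2 = 16/9
unnormalised second-form numerators: l = 0, m = 0, n = 8; L = l/sqrt(16/9), and similarly M = m/sqrt(W^2), N = n/sqrt(W^2)


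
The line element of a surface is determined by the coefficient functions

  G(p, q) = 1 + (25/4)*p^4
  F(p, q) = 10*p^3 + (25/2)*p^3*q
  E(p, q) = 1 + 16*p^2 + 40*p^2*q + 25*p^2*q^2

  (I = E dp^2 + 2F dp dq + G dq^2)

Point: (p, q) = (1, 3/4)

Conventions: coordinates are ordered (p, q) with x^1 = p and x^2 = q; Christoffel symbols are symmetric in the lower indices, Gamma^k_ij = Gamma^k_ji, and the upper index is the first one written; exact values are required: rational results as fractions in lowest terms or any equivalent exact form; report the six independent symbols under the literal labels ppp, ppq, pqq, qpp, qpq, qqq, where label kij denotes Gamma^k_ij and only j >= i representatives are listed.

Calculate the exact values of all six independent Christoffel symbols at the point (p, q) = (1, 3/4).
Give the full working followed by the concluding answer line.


E = 977/16, F = 155/8, G = 29/4 at the point
E_p = 961/8, E_q = 155/2, F_p = 465/8, F_q = 25/2, G_p = 25, G_q = 0
EG - F^2 = 1077/16;  g^inv = (16/1077) * [[29/4, -155/8], [-155/8, 977/16]]
first-kind symbols [ij,l] = (1/2)(d_i g_jl + d_j g_il - d_l g_ij): [pp,p] = E_p/2 = 961/16, [pp,q] = F_p - E_q/2 = 155/8, [pq,p] = E_q/2 = 155/4, [pq,q] = G_p/2 = 25/2, [qq,p] = F_q - G_p/2 = 0, [qq,q] = G_q/2 = 0
Gamma^p_ij = (G*[ij,p] - F*[ij,q])/(EG - F^2), Gamma^q_ij = (E*[ij,q] - F*[ij,p])/(EG - F^2)

Answer: Gamma_ppp = 961/1077, Gamma_ppq = 620/1077, Gamma_pqq = 0, Gamma_qpp = 310/1077, Gamma_qpq = 200/1077, Gamma_qqq = 0


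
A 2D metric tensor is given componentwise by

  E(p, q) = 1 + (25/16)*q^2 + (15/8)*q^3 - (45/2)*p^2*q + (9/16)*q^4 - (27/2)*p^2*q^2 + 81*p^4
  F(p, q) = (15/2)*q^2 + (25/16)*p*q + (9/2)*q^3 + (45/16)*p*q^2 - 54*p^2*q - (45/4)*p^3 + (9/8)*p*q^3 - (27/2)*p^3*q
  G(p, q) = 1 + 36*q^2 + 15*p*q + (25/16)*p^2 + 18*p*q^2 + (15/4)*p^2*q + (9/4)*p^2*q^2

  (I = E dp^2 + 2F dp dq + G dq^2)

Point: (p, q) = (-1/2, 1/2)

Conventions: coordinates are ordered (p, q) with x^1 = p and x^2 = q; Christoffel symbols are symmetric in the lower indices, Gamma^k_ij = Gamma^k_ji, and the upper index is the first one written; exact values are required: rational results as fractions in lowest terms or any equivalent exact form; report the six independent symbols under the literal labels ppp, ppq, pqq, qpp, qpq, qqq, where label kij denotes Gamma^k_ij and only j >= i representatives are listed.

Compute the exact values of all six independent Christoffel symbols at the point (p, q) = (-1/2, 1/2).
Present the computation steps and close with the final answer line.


E = 785/256, F = -23/8, G = 5 at the point
E_p = -207/8, E_q = -23/4, F_p = 121/8, F_q = -227/64, G_p = 8, G_q = 21
EG - F^2 = 1809/256;  g^inv = (256/1809) * [[5, 23/8], [23/8, 785/256]]
first-kind symbols [ij,l] = (1/2)(d_i g_jl + d_j g_il - d_l g_ij): [pp,p] = E_p/2 = -207/16, [pp,q] = F_p - E_q/2 = 18, [pq,p] = E_q/2 = -23/8, [pq,q] = G_p/2 = 4, [qq,p] = F_q - G_p/2 = -483/64, [qq,q] = G_q/2 = 21/2
Gamma^p_ij = (G*[ij,p] - F*[ij,q])/(EG - F^2), Gamma^q_ij = (E*[ij,q] - F*[ij,p])/(EG - F^2)

Answer: Gamma_ppp = -368/201, Gamma_ppq = -736/1809, Gamma_pqq = -644/603, Gamma_qpp = 512/201, Gamma_qpq = 1024/1809, Gamma_qqq = 896/603


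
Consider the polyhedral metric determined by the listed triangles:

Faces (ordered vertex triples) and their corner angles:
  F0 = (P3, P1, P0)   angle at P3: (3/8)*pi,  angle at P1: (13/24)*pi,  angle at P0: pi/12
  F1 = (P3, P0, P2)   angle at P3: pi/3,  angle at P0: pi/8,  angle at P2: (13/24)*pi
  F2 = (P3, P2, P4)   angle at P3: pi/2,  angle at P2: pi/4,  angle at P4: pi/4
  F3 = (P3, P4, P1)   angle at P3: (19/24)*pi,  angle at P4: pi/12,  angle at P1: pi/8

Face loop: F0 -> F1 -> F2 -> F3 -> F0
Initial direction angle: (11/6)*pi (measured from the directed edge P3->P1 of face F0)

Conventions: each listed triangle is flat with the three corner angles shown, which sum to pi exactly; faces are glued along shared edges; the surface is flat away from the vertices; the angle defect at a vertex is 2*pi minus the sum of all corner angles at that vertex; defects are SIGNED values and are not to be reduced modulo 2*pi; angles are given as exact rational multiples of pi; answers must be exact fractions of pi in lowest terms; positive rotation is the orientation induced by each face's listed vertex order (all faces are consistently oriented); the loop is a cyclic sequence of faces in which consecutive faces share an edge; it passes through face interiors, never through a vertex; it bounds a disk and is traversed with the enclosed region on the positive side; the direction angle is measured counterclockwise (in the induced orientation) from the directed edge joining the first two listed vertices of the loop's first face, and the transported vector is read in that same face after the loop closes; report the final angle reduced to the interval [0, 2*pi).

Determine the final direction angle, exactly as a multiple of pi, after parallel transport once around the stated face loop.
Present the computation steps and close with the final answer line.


enclosed vertex P3: corner angles sum to 2*pi, defect = 2*pi - 2*pi = 0
by Gauss-Bonnet the loop rotates the vector by the enclosed defect sum (positive orientation, mod 2*pi)
final angle = (11/6)*pi + 0 = (11/6)*pi (mod 2*pi)

Answer: final direction angle = (11/6)*pi


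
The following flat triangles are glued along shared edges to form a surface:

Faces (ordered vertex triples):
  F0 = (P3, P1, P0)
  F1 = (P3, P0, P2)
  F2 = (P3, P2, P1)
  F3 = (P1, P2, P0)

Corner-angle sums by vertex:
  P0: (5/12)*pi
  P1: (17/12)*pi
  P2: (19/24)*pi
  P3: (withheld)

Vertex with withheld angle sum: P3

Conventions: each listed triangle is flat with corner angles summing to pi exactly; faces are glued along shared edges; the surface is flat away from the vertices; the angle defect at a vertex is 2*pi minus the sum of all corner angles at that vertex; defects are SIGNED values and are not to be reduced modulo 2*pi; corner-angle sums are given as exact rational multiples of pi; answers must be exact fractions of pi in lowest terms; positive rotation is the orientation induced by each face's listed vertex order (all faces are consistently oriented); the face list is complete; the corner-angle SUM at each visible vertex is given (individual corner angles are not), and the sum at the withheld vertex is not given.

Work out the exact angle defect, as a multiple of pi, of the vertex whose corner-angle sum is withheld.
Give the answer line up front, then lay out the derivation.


Answer: defect(P3) = (5/8)*pi

V = 4, E = 6, F = 4; chi = V - E + F = 2
Gauss-Bonnet: total defect = 2*pi*chi = 4*pi; visible defects sum to (27/8)*pi


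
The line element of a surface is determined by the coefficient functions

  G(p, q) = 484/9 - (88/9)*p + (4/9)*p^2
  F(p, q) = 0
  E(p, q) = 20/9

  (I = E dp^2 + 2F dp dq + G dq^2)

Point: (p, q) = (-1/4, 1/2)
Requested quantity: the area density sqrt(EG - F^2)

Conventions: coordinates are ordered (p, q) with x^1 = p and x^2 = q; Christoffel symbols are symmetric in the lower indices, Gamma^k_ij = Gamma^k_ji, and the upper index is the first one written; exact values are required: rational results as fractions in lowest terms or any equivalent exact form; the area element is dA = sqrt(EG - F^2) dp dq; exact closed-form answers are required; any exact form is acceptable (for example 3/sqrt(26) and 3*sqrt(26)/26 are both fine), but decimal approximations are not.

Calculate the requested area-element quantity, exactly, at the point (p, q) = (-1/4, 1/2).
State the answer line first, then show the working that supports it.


Answer: sqrt(EG - F^2) = 5*sqrt(5)

E = 20/9, F = 0, G = 225/4; EG - F^2 = 125


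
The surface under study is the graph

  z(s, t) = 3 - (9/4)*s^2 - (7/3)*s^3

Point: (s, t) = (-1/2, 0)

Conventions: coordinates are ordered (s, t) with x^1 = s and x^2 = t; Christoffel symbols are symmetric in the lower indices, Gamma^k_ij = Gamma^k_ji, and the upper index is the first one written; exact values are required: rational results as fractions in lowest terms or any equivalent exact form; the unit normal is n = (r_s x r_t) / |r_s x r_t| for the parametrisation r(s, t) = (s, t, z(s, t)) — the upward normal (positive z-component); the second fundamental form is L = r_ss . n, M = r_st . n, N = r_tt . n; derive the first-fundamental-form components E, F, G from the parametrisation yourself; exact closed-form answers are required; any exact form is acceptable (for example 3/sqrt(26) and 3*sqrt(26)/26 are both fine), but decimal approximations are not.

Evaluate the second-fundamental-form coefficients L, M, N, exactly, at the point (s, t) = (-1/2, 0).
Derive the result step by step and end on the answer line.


z_s = 1/2, z_t = 0, z_ss = 5/2, z_st = 0, z_tt = 0
E = 5/4, F = 0, G = 1; answer radicand W^2 = 5/4
unnormalised second-form numerators: l = 5/2, m = 0, n = 0; L = l/sqrt(5/4), and similarly M = m/sqrt(W^2), N = n/sqrt(W^2)

Answer: L = sqrt(5), M = 0, N = 0


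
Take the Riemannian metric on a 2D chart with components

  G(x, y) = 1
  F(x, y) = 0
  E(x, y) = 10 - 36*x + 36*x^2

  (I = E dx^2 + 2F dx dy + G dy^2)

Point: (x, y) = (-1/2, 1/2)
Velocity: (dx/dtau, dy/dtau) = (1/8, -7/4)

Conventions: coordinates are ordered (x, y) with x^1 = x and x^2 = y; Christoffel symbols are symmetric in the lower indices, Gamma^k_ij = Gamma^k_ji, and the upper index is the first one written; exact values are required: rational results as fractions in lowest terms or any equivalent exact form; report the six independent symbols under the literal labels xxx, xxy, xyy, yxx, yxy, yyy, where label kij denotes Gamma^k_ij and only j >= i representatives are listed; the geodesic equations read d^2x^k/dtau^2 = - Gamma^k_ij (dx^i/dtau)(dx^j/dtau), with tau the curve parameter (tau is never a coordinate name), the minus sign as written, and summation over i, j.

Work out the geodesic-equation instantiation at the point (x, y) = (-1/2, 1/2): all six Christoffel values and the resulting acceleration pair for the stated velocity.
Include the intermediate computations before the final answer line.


E = 37, F = 0, G = 1 at the point
E_x = -72, E_y = 0, F_x = 0, F_y = 0, G_x = 0, G_y = 0
EG - F^2 = 37;  g^inv = (1/37) * [[1, 0], [0, 37]]
first-kind symbols [ij,l] = (1/2)(d_i g_jl + d_j g_il - d_l g_ij): [xx,x] = E_x/2 = -36, [xx,y] = F_x - E_y/2 = 0, [xy,x] = E_y/2 = 0, [xy,y] = G_x/2 = 0, [yy,x] = F_y - G_x/2 = 0, [yy,y] = G_y/2 = 0
Gamma^x_ij = (G*[ij,x] - F*[ij,y])/(EG - F^2), Gamma^y_ij = (E*[ij,y] - F*[ij,x])/(EG - F^2)
Gamma_xxx = -36/37, Gamma_xxy = 0, Gamma_xyy = 0, Gamma_yxx = 0, Gamma_yxy = 0, Gamma_yyy = 0
d^2x/dtau^2 = -(Gamma_xxx*(1/8)^2 + 2*Gamma_xxy*(1/8)*(-7/4) + Gamma_xyy*(-7/4)^2) = 9/592
d^2y/dtau^2 = -(Gamma_yxx*(1/8)^2 + 2*Gamma_yxy*(1/8)*(-7/4) + Gamma_yyy*(-7/4)^2) = 0

Answer: Gamma_xxx = -36/37, Gamma_xxy = 0, Gamma_xyy = 0, Gamma_yxx = 0, Gamma_yxy = 0, Gamma_yyy = 0; accelerations (d^2x/dtau^2, d^2y/dtau^2) = (9/592, 0)


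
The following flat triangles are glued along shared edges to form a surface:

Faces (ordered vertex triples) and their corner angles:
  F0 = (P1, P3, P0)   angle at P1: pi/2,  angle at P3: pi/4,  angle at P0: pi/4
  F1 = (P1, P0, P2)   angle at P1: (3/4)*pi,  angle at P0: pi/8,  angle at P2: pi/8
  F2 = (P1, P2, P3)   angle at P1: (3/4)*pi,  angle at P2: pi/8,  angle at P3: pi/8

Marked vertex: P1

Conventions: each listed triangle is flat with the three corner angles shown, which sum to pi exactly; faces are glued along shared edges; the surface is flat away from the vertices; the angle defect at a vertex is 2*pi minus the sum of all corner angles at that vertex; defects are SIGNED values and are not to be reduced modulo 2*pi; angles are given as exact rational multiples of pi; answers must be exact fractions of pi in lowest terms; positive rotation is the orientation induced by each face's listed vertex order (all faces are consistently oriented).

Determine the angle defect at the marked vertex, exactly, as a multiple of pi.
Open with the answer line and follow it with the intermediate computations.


Answer: defect(P1) = 0

Sum of corner angles at P1: 2*pi
defect = 2*pi - 2*pi
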